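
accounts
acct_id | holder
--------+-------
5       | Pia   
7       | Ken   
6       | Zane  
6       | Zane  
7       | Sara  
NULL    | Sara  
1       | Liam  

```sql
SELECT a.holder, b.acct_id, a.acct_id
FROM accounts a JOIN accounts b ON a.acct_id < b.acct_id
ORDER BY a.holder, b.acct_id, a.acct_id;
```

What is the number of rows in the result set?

13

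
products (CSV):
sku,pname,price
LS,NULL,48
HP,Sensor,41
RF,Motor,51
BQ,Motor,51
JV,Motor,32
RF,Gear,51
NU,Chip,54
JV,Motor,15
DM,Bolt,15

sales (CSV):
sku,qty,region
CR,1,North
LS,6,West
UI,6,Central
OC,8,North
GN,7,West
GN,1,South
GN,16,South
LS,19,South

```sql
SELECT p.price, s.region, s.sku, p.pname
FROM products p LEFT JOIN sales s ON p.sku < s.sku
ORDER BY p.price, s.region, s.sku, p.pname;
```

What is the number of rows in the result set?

33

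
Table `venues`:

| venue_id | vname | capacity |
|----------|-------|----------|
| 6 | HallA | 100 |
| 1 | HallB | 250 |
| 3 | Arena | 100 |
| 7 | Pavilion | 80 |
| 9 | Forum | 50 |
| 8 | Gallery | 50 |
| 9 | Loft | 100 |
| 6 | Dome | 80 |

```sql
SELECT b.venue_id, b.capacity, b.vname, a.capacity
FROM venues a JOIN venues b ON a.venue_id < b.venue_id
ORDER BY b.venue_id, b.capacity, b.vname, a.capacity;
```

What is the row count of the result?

INNER JOIN keeps only pairs where the ON condition holds.
Matching on a.venue_id < b.venue_id.
- venue_id=6: 4 matching b row(s), so 4 row(s) emitted.
- venue_id=1: 7 matching b row(s), so 7 row(s) emitted.
- venue_id=3: 6 matching b row(s), so 6 row(s) emitted.
- venue_id=7: 3 matching b row(s), so 3 row(s) emitted.
- venue_id=9: no matching b row, dropped.
- venue_id=8: 2 matching b row(s), so 2 row(s) emitted.
- venue_id=9: no matching b row, dropped.
- venue_id=6: 4 matching b row(s), so 4 row(s) emitted.
Total: 26 rows.

26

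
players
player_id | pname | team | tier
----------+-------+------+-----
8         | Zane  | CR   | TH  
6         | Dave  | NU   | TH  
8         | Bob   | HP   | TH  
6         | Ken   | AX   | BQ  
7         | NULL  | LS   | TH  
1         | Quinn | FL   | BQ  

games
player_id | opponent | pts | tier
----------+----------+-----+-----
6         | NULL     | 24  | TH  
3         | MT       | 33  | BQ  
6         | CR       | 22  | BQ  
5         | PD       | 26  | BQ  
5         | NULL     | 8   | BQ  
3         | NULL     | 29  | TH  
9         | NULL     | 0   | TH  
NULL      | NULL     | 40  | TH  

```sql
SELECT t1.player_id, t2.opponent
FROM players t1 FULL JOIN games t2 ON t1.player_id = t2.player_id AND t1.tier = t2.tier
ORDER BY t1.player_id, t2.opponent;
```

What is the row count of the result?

12

FULL OUTER JOIN keeps every row from both sides; unmatched rows get NULL for the other side's columns.
Matching on t1.player_id = t2.player_id AND t1.tier = t2.tier. A NULL in a compared column never satisfies the condition.
Matched pairs: 2; unmatched t1 rows kept: 4; unmatched t2 rows kept: 6.
Total: 2 matched + 10 padded = 12 rows.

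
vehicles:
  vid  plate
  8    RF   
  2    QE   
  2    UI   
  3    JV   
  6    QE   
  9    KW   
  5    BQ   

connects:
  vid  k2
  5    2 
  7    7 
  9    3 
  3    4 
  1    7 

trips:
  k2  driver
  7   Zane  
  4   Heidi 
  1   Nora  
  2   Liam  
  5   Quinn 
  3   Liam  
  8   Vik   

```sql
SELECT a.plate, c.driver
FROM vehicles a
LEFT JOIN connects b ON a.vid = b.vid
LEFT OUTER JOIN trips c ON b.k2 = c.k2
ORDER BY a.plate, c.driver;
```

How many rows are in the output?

Joins associate left-to-right: vehicles LEFT JOIN connects on vid gives 7 intermediate row(s).
Then LEFT JOIN `trips c` on k2: each of those 7 rows is kept; rows whose b.k2 has no match in c get NULL for c's columns.
Result: 7 row(s).

7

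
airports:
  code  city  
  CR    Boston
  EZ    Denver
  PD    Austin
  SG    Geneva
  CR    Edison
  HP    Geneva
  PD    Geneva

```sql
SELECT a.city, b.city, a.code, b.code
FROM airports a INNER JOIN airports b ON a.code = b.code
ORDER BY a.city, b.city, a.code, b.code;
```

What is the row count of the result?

11

INNER JOIN keeps only pairs where the ON condition holds.
Matching on a.code = b.code.
Matched pairs: 11.
Total: 11 rows.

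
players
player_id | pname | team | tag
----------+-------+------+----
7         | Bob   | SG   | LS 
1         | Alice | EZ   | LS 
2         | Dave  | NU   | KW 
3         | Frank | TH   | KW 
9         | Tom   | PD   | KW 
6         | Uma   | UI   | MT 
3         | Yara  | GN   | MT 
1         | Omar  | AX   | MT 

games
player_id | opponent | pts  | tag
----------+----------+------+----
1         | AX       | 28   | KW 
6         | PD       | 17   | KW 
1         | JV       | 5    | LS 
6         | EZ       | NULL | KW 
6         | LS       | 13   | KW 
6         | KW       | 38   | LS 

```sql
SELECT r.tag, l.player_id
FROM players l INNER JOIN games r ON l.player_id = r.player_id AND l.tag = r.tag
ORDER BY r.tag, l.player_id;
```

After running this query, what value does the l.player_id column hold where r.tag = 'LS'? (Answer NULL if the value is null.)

1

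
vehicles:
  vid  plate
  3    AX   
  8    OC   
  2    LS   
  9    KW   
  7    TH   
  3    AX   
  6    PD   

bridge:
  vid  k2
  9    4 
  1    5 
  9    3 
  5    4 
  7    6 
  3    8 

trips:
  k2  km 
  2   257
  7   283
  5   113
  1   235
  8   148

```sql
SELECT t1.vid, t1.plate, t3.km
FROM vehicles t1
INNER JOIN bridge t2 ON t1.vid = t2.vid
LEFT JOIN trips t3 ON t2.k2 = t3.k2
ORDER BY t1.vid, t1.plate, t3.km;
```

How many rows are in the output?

5

Joins associate left-to-right: vehicles INNER JOIN bridge on vid gives 5 intermediate row(s).
Then LEFT JOIN `trips t3` on k2: each of those 5 rows is kept; rows whose t2.k2 has no match in t3 get NULL for t3's columns.
Result: 5 row(s).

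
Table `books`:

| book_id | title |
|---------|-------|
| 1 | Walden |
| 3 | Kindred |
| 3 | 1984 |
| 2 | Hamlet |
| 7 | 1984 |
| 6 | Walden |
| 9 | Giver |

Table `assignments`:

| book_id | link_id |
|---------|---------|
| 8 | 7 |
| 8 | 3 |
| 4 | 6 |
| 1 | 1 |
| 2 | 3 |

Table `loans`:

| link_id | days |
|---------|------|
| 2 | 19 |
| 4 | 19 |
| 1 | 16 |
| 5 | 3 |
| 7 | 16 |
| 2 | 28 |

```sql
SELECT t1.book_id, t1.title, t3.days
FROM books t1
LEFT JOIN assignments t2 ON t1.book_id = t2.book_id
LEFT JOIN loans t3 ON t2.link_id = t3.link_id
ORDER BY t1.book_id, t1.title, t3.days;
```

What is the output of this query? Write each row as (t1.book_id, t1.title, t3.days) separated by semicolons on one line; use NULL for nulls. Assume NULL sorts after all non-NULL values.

(1, Walden, 16); (2, Hamlet, NULL); (3, 1984, NULL); (3, Kindred, NULL); (6, Walden, NULL); (7, 1984, NULL); (9, Giver, NULL)

Joins associate left-to-right: books LEFT JOIN assignments on book_id gives 7 intermediate row(s).
Then LEFT JOIN `loans t3` on link_id: each of those 7 rows is kept; rows whose t2.link_id has no match in t3 get NULL for t3's columns.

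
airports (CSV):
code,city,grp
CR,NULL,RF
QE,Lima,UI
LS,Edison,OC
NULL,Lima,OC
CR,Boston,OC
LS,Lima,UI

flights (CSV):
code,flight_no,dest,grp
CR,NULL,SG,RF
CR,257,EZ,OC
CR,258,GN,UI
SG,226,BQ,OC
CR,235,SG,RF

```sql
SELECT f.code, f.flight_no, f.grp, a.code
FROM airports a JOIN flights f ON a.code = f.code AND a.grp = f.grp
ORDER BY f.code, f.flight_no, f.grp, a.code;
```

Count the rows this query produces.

3

INNER JOIN keeps only pairs where the ON condition holds.
Matching on a.code = f.code AND a.grp = f.grp. A NULL in a compared column never satisfies the condition.
Matched pairs: 3.
Total: 3 rows.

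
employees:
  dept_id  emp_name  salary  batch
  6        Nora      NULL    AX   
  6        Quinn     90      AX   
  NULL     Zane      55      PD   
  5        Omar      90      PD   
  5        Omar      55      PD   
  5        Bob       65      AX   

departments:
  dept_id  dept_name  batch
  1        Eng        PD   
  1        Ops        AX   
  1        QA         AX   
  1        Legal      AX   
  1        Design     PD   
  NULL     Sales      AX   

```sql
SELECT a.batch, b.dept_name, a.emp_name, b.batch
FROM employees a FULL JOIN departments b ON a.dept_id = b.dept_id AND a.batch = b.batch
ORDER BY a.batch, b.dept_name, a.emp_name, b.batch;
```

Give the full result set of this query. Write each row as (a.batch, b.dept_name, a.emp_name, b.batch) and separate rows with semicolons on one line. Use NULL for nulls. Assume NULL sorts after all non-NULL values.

FULL OUTER JOIN keeps every row from both sides; unmatched rows get NULL for the other side's columns.
Matching on a.dept_id = b.dept_id AND a.batch = b.batch. A NULL in a compared column never satisfies the condition.
Matched pairs: 0; unmatched a rows kept: 6; unmatched b rows kept: 6.

(AX, NULL, Bob, NULL); (AX, NULL, Nora, NULL); (AX, NULL, Quinn, NULL); (PD, NULL, Omar, NULL); (PD, NULL, Omar, NULL); (PD, NULL, Zane, NULL); (NULL, Design, NULL, PD); (NULL, Eng, NULL, PD); (NULL, Legal, NULL, AX); (NULL, Ops, NULL, AX); (NULL, QA, NULL, AX); (NULL, Sales, NULL, AX)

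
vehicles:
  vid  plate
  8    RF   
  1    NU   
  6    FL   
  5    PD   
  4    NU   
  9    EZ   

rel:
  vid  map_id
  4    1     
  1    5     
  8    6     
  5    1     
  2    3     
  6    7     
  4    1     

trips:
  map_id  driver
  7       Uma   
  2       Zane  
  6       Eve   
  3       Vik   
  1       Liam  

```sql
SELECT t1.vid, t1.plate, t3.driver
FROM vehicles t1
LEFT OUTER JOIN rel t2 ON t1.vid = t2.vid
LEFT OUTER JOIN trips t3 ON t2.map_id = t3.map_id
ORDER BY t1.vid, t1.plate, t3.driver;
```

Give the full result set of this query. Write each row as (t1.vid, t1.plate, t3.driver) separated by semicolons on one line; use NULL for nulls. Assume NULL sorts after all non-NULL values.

(1, NU, NULL); (4, NU, Liam); (4, NU, Liam); (5, PD, Liam); (6, FL, Uma); (8, RF, Eve); (9, EZ, NULL)

Joins associate left-to-right: vehicles LEFT JOIN rel on vid gives 7 intermediate row(s).
Then LEFT JOIN `trips t3` on map_id: each of those 7 rows is kept; rows whose t2.map_id has no match in t3 get NULL for t3's columns.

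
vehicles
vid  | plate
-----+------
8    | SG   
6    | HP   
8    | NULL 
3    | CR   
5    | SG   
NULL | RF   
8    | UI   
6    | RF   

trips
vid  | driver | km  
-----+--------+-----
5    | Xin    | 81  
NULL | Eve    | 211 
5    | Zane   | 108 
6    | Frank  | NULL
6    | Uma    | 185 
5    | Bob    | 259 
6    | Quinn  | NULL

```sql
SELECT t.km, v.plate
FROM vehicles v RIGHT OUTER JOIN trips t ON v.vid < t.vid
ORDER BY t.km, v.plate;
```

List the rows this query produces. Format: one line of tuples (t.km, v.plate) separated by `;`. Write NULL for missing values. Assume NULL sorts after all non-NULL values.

RIGHT JOIN keeps every row from `trips`; unmatched rows get NULL for `vehicles`'s columns.
Matching on v.vid < t.vid. A NULL in a compared column never satisfies the condition.
- vid=8: no matching t row.
- vid=6: no matching t row.
- vid=8: no matching t row.
- vid=3: 6 matching t row(s), so 6 row(s) emitted.
- vid=5: 3 matching t row(s), so 3 row(s) emitted.
- vid=NULL: no matching t row.
- vid=8: no matching t row.
- vid=6: no matching t row.
- 1 row(s) from t found no v partner → padded with NULL.
After projecting and ordering:
t.km | v.plate
81 | CR
108 | CR
185 | CR
185 | SG
211 | NULL
259 | CR
NULL | CR
NULL | CR
NULL | SG
NULL | SG

(81, CR); (108, CR); (185, CR); (185, SG); (211, NULL); (259, CR); (NULL, CR); (NULL, CR); (NULL, SG); (NULL, SG)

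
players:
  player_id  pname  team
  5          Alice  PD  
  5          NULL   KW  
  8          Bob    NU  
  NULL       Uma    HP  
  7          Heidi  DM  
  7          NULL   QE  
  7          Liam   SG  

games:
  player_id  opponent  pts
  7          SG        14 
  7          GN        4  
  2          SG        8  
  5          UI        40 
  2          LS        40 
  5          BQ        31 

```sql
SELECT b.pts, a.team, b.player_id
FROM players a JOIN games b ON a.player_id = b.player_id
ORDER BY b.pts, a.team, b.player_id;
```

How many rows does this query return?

10

INNER JOIN keeps only pairs where the ON condition holds.
Matching on a.player_id = b.player_id. A NULL in a compared column never satisfies the condition.
- a[0] player_id=5 → 2 match(es) in b → 2 row(s).
- a[1] player_id=5 → 2 match(es) in b → 2 row(s).
- a[2] player_id=8 → no match; dropped.
- a[3] player_id=NULL → no match; dropped.
- a[4] player_id=7 → 2 match(es) in b → 2 row(s).
- a[5] player_id=7 → 2 match(es) in b → 2 row(s).
- a[6] player_id=7 → 2 match(es) in b → 2 row(s).
Total: 10 rows.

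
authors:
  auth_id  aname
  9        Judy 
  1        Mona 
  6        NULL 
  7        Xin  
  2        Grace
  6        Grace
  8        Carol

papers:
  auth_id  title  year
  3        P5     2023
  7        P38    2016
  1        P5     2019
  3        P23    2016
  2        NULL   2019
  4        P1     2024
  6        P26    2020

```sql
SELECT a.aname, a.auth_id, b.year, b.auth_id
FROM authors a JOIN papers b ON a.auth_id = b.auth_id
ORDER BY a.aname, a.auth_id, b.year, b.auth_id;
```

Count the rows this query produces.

5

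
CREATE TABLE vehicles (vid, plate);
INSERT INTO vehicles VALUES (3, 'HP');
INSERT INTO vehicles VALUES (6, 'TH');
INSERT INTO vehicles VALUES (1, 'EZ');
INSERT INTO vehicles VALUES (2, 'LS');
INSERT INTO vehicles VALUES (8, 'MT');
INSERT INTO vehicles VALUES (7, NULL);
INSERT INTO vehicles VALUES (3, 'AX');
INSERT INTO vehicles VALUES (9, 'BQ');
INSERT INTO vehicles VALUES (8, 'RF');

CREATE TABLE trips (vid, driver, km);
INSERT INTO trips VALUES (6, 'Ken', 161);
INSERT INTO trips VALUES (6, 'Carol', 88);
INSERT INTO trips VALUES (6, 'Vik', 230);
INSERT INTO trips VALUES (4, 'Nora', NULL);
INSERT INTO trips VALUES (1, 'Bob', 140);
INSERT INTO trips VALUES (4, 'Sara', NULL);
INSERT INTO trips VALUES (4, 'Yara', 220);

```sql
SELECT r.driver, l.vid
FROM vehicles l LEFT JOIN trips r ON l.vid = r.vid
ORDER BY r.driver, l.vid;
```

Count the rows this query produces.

LEFT JOIN keeps every row from `vehicles`; unmatched rows get NULL for `trips`'s columns.
Matching on l.vid = r.vid.
Matched pairs: 4; unmatched l rows kept: 7.
Total: 4 matched + 7 padded = 11 rows.

11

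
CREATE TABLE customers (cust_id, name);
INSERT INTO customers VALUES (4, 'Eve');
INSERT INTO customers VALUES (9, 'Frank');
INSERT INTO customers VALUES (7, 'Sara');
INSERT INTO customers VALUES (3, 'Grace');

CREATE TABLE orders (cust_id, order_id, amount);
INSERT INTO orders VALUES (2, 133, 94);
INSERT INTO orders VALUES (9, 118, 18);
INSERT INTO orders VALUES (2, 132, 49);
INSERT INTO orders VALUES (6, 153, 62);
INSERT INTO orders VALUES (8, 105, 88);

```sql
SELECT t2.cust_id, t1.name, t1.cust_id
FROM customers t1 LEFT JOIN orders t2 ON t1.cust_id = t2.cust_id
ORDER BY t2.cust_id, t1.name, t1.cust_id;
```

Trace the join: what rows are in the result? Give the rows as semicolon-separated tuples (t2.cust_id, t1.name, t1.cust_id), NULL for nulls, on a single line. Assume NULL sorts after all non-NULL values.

LEFT JOIN keeps every row from `customers`; unmatched rows get NULL for `orders`'s columns.
Matching on t1.cust_id = t2.cust_id.
Matched pairs: 1; unmatched t1 rows kept: 3.

(9, Frank, 9); (NULL, Eve, 4); (NULL, Grace, 3); (NULL, Sara, 7)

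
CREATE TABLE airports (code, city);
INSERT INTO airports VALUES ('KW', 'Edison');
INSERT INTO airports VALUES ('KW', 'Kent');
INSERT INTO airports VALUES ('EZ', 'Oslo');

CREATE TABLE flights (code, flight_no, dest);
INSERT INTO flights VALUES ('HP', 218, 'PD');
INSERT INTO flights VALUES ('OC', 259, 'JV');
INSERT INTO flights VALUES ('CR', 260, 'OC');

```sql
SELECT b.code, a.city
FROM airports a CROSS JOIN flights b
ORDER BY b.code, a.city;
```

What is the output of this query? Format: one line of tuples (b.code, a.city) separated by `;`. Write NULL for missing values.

(CR, Edison); (CR, Kent); (CR, Oslo); (HP, Edison); (HP, Kent); (HP, Oslo); (OC, Edison); (OC, Kent); (OC, Oslo)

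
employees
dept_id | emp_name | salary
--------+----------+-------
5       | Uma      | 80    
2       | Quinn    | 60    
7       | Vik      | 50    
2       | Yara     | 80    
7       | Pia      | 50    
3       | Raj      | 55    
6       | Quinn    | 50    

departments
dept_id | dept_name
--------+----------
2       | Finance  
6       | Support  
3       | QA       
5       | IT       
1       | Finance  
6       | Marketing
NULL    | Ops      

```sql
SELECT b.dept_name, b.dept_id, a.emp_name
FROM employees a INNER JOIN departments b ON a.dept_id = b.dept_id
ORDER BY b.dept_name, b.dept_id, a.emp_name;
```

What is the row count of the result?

6

INNER JOIN keeps only pairs where the ON condition holds.
Matching on a.dept_id = b.dept_id. A NULL in a compared column never satisfies the condition.
Matched pairs: 6.
Total: 6 rows.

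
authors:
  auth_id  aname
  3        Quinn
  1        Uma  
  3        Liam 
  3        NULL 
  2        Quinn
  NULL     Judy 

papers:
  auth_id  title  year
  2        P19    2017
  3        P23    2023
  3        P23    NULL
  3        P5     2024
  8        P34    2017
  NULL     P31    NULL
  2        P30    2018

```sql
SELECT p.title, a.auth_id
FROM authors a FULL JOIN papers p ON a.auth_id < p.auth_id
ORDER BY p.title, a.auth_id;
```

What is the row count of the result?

FULL OUTER JOIN keeps every row from both sides; unmatched rows get NULL for the other side's columns.
Matching on a.auth_id < p.auth_id. A NULL in a compared column never satisfies the condition.
- a[0] auth_id=3 → 1 match(es) in p → 1 row(s).
- a[1] auth_id=1 → 6 match(es) in p → 6 row(s).
- a[2] auth_id=3 → 1 match(es) in p → 1 row(s).
- a[3] auth_id=3 → 1 match(es) in p → 1 row(s).
- a[4] auth_id=2 → 4 match(es) in p → 4 row(s).
- a[5] auth_id=NULL → no match; kept with NULLs on the p side.
- plus 1 unmatched p row(s), each kept with NULL a columns.
Total: 13 matched + 2 padded = 15 rows.

15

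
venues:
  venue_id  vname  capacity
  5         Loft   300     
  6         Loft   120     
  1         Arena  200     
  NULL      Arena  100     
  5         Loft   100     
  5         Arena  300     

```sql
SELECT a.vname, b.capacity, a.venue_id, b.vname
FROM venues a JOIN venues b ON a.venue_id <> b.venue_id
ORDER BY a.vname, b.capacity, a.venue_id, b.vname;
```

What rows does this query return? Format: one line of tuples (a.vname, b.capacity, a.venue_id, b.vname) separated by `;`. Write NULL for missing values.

(Arena, 100, 1, Loft); (Arena, 120, 1, Loft); (Arena, 120, 5, Loft); (Arena, 200, 5, Arena); (Arena, 300, 1, Arena); (Arena, 300, 1, Loft); (Loft, 100, 6, Loft); (Loft, 120, 5, Loft); (Loft, 120, 5, Loft); (Loft, 200, 5, Arena); (Loft, 200, 5, Arena); (Loft, 200, 6, Arena); (Loft, 300, 6, Arena); (Loft, 300, 6, Loft)

INNER JOIN keeps only pairs where the ON condition holds.
Matching on a.venue_id <> b.venue_id. A NULL in a compared column never satisfies the condition.
- a row (venue_id=5): matches 2 b row(s) → 2 output row(s).
- a row (venue_id=6): matches 4 b row(s) → 4 output row(s).
- a row (venue_id=1): matches 4 b row(s) → 4 output row(s).
- a row (venue_id=NULL): no match → dropped.
- a row (venue_id=5): matches 2 b row(s) → 2 output row(s).
- a row (venue_id=5): matches 2 b row(s) → 2 output row(s).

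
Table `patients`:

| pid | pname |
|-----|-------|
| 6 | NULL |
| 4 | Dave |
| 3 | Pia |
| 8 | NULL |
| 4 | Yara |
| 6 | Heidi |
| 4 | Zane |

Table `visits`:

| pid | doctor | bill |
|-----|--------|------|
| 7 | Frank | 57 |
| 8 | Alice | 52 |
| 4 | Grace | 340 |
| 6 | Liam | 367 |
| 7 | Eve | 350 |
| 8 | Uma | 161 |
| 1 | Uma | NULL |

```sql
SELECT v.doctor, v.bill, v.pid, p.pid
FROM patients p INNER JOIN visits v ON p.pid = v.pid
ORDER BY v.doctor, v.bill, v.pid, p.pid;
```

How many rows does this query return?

INNER JOIN keeps only pairs where the ON condition holds.
Matching on p.pid = v.pid.
- p row (pid=6): matches 1 v row(s) → 1 output row(s).
- p row (pid=4): matches 1 v row(s) → 1 output row(s).
- p row (pid=3): no match → dropped.
- p row (pid=8): matches 2 v row(s) → 2 output row(s).
- p row (pid=4): matches 1 v row(s) → 1 output row(s).
- p row (pid=6): matches 1 v row(s) → 1 output row(s).
- p row (pid=4): matches 1 v row(s) → 1 output row(s).
Total: 7 rows.

7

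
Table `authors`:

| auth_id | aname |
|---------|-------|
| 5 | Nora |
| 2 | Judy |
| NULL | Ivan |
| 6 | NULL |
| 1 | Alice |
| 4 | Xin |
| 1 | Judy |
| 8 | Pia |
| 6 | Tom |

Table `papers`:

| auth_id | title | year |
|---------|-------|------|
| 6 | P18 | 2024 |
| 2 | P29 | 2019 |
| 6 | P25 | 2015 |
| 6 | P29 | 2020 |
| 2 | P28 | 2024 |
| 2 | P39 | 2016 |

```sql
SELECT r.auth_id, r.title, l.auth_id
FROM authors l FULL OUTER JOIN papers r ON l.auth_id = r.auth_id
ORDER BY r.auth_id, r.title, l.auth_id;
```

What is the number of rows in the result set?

FULL OUTER JOIN keeps every row from both sides; unmatched rows get NULL for the other side's columns.
Matching on l.auth_id = r.auth_id. A NULL in a compared column never satisfies the condition.
- auth_id=5: no r row matches, row kept with r columns NULL.
- auth_id=2: 3 matching r row(s), so 3 row(s) emitted.
- auth_id=NULL: no r row matches, row kept with r columns NULL.
- auth_id=6: 3 matching r row(s), so 3 row(s) emitted.
- auth_id=1: no r row matches, row kept with r columns NULL.
- auth_id=4: no r row matches, row kept with r columns NULL.
- auth_id=1: no r row matches, row kept with r columns NULL.
- auth_id=8: no r row matches, row kept with r columns NULL.
- auth_id=6: 3 matching r row(s), so 3 row(s) emitted.
Total: 9 matched + 6 padded = 15 rows.

15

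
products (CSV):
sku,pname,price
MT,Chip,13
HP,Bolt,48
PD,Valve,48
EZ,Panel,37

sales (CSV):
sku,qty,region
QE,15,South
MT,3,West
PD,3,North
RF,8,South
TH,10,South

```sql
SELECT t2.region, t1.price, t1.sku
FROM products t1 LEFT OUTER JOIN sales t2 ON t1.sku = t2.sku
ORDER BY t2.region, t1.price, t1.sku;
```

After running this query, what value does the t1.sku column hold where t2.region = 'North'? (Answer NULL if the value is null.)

LEFT JOIN keeps every row from `products`; unmatched rows get NULL for `sales`'s columns.
Matching on t1.sku = t2.sku.
- t1[0] sku=MT → 1 match(es) in t2 → 1 row(s).
- t1[1] sku=HP → no match; kept with NULLs on the t2 side.
- t1[2] sku=PD → 1 match(es) in t2 → 1 row(s).
- t1[3] sku=EZ → no match; kept with NULLs on the t2 side.

PD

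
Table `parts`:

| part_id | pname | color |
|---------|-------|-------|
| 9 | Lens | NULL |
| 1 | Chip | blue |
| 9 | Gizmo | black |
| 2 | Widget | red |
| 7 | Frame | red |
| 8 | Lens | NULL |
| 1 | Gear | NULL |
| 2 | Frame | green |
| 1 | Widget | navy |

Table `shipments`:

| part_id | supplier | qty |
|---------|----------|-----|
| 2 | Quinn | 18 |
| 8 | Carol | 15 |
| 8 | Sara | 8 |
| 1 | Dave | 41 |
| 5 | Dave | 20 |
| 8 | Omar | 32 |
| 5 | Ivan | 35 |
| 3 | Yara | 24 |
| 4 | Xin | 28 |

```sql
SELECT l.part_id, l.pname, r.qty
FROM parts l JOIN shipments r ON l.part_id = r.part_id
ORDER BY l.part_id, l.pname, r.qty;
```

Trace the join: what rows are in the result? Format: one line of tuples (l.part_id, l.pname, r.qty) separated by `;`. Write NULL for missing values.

INNER JOIN keeps only pairs where the ON condition holds.
Matching on l.part_id = r.part_id.
Matched pairs: 8.

(1, Chip, 41); (1, Gear, 41); (1, Widget, 41); (2, Frame, 18); (2, Widget, 18); (8, Lens, 8); (8, Lens, 15); (8, Lens, 32)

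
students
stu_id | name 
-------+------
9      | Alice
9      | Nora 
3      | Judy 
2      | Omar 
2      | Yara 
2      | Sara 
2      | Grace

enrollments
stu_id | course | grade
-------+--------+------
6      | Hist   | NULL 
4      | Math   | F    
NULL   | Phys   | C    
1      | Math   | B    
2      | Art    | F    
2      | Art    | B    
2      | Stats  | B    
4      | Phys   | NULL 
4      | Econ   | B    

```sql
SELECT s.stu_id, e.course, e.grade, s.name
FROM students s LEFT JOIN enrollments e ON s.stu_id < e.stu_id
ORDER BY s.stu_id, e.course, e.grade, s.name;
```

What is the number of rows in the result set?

LEFT JOIN keeps every row from `students`; unmatched rows get NULL for `enrollments`'s columns.
Matching on s.stu_id < e.stu_id. A NULL in a compared column never satisfies the condition.
- s row (stu_id=9): no match → kept, e columns NULL.
- s row (stu_id=9): no match → kept, e columns NULL.
- s row (stu_id=3): matches 4 e row(s) → 4 output row(s).
- s row (stu_id=2): matches 4 e row(s) → 4 output row(s).
- s row (stu_id=2): matches 4 e row(s) → 4 output row(s).
- s row (stu_id=2): matches 4 e row(s) → 4 output row(s).
- s row (stu_id=2): matches 4 e row(s) → 4 output row(s).
Total: 20 matched + 2 padded = 22 rows.

22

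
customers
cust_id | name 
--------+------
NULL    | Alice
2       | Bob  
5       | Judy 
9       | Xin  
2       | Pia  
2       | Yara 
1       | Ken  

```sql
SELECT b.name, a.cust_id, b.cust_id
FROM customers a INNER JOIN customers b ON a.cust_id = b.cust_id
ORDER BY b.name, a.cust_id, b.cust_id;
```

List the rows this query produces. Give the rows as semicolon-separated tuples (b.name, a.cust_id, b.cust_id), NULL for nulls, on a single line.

(Bob, 2, 2); (Bob, 2, 2); (Bob, 2, 2); (Judy, 5, 5); (Ken, 1, 1); (Pia, 2, 2); (Pia, 2, 2); (Pia, 2, 2); (Xin, 9, 9); (Yara, 2, 2); (Yara, 2, 2); (Yara, 2, 2)

INNER JOIN keeps only pairs where the ON condition holds.
Matching on a.cust_id = b.cust_id. A NULL in a compared column never satisfies the condition.
Matched pairs: 12.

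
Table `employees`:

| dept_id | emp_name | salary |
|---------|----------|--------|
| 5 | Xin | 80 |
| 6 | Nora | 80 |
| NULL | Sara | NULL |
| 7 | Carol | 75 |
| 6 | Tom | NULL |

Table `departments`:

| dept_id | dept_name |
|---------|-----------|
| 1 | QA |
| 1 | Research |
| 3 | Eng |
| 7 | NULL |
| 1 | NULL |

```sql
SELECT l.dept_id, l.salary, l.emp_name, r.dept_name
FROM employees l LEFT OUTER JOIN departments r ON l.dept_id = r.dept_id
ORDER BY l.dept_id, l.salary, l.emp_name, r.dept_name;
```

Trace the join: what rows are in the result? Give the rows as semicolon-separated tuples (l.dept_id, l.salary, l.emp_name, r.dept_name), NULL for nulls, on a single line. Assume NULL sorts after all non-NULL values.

(5, 80, Xin, NULL); (6, 80, Nora, NULL); (6, NULL, Tom, NULL); (7, 75, Carol, NULL); (NULL, NULL, Sara, NULL)

LEFT JOIN keeps every row from `employees`; unmatched rows get NULL for `departments`'s columns.
Matching on l.dept_id = r.dept_id. A NULL in a compared column never satisfies the condition.
- dept_id=5: no r row matches, row kept with r columns NULL.
- dept_id=6: no r row matches, row kept with r columns NULL.
- dept_id=NULL: no r row matches, row kept with r columns NULL.
- dept_id=7: 1 matching r row(s), so 1 row(s) emitted.
- dept_id=6: no r row matches, row kept with r columns NULL.
After projecting and ordering:
l.dept_id | l.salary | l.emp_name | r.dept_name
5 | 80 | Xin | NULL
6 | 80 | Nora | NULL
6 | NULL | Tom | NULL
7 | 75 | Carol | NULL
NULL | NULL | Sara | NULL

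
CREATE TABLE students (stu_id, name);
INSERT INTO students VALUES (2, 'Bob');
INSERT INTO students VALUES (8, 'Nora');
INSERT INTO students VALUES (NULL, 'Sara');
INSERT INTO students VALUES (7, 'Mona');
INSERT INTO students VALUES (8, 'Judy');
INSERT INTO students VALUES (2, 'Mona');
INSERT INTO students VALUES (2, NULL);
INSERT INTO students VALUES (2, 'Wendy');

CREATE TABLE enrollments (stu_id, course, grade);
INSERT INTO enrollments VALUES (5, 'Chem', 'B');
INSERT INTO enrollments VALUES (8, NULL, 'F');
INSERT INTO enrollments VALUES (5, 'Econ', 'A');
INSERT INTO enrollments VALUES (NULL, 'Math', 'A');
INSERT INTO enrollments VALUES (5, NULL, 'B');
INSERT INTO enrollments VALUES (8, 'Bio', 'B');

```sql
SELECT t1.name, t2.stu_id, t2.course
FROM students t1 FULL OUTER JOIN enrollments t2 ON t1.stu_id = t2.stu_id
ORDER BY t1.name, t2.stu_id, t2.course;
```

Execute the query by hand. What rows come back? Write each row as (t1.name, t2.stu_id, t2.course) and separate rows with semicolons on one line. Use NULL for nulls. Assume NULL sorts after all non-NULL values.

(Bob, NULL, NULL); (Judy, 8, Bio); (Judy, 8, NULL); (Mona, NULL, NULL); (Mona, NULL, NULL); (Nora, 8, Bio); (Nora, 8, NULL); (Sara, NULL, NULL); (Wendy, NULL, NULL); (NULL, 5, Chem); (NULL, 5, Econ); (NULL, 5, NULL); (NULL, NULL, Math); (NULL, NULL, NULL)

FULL OUTER JOIN keeps every row from both sides; unmatched rows get NULL for the other side's columns.
Matching on t1.stu_id = t2.stu_id. A NULL in a compared column never satisfies the condition.
Matched pairs: 4; unmatched t1 rows kept: 6; unmatched t2 rows kept: 4.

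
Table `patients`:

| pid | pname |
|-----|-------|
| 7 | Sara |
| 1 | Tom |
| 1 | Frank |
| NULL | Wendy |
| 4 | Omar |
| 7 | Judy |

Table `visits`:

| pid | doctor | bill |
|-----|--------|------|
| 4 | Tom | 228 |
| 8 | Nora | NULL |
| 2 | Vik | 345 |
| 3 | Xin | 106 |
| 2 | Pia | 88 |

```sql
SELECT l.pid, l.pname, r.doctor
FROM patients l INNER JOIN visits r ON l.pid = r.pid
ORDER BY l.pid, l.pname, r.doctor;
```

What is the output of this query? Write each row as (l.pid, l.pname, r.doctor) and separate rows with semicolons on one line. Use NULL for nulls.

(4, Omar, Tom)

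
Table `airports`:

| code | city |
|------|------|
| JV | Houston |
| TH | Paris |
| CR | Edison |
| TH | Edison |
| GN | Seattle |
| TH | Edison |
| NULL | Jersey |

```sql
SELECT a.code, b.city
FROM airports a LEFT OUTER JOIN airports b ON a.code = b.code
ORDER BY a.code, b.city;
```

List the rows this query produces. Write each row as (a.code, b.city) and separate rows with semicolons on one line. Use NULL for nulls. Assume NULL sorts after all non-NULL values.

(CR, Edison); (GN, Seattle); (JV, Houston); (TH, Edison); (TH, Edison); (TH, Edison); (TH, Edison); (TH, Edison); (TH, Edison); (TH, Paris); (TH, Paris); (TH, Paris); (NULL, NULL)

LEFT JOIN keeps every row from `airports a`; unmatched rows get NULL for `airports b`'s columns.
Matching on a.code = b.code. A NULL in a compared column never satisfies the condition.
- code=JV: 1 matching b row(s), so 1 row(s) emitted.
- code=TH: 3 matching b row(s), so 3 row(s) emitted.
- code=CR: 1 matching b row(s), so 1 row(s) emitted.
- code=TH: 3 matching b row(s), so 3 row(s) emitted.
- code=GN: 1 matching b row(s), so 1 row(s) emitted.
- code=TH: 3 matching b row(s), so 3 row(s) emitted.
- code=NULL: no b row matches, row kept with b columns NULL.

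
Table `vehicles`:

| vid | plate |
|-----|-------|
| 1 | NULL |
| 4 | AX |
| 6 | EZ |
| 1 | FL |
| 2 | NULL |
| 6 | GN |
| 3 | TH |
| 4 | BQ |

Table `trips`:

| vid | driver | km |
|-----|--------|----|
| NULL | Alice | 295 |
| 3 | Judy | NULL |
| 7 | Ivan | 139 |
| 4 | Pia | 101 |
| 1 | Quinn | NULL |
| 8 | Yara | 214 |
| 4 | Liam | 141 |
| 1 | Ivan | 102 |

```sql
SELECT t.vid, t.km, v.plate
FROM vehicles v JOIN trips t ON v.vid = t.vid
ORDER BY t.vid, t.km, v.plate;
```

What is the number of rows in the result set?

9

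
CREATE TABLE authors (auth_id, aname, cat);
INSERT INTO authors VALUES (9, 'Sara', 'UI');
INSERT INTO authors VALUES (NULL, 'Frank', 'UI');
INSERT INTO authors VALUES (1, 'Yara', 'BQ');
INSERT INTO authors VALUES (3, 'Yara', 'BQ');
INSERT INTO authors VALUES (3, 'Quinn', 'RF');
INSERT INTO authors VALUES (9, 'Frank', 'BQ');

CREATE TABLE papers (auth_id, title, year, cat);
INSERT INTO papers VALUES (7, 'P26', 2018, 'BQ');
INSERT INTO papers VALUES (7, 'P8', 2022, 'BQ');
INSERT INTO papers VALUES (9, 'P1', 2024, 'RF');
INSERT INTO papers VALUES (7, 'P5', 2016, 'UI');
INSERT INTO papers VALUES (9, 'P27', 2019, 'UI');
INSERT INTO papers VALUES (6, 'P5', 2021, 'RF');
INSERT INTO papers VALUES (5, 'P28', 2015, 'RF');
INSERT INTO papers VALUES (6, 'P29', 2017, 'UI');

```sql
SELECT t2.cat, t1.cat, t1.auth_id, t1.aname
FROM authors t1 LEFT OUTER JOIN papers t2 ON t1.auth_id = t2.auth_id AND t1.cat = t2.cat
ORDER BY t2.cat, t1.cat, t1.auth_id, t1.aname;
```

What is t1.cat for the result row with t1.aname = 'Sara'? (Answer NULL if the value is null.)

LEFT JOIN keeps every row from `authors`; unmatched rows get NULL for `papers`'s columns.
Matching on t1.auth_id = t2.auth_id AND t1.cat = t2.cat. A NULL in a compared column never satisfies the condition.
- auth_id=9, cat=UI: 1 matching t2 row(s), so 1 row(s) emitted.
- auth_id=NULL, cat=UI: no t2 row matches, row kept with t2 columns NULL.
- auth_id=1, cat=BQ: no t2 row matches, row kept with t2 columns NULL.
- auth_id=3, cat=BQ: no t2 row matches, row kept with t2 columns NULL.
- auth_id=3, cat=RF: no t2 row matches, row kept with t2 columns NULL.
- auth_id=9, cat=BQ: no t2 row matches, row kept with t2 columns NULL.

UI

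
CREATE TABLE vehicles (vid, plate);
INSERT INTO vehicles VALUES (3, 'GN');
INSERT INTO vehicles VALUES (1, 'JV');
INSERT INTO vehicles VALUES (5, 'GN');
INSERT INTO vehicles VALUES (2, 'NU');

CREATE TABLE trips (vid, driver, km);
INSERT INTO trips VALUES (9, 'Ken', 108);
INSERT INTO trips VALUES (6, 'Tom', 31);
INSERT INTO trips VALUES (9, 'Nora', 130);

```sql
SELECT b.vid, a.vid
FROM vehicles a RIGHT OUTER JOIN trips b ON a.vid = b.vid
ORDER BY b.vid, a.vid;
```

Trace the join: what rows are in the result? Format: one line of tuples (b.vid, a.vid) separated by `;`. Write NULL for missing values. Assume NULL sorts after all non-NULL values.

RIGHT JOIN keeps every row from `trips`; unmatched rows get NULL for `vehicles`'s columns.
Matching on a.vid = b.vid.
Matched pairs: 0; unmatched b rows kept: 3.

(6, NULL); (9, NULL); (9, NULL)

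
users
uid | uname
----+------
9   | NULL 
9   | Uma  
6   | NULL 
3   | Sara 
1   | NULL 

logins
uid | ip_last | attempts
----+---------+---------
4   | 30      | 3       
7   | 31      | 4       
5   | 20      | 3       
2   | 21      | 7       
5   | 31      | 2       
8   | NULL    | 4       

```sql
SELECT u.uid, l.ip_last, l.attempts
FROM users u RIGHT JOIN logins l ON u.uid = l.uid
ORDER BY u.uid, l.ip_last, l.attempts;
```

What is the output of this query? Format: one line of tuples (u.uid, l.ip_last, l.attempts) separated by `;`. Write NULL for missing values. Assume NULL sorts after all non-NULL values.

RIGHT JOIN keeps every row from `logins`; unmatched rows get NULL for `users`'s columns.
Matching on u.uid = l.uid.
Matched pairs: 0; unmatched l rows kept: 6.

(NULL, 20, 3); (NULL, 21, 7); (NULL, 30, 3); (NULL, 31, 2); (NULL, 31, 4); (NULL, NULL, 4)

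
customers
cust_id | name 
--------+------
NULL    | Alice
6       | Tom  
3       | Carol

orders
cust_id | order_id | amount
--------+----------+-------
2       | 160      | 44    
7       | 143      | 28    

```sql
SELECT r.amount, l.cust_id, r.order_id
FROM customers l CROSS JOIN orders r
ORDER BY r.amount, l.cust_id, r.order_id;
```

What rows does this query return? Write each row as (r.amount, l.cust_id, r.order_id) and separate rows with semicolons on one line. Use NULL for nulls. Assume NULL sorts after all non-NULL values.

(28, 3, 143); (28, 6, 143); (28, NULL, 143); (44, 3, 160); (44, 6, 160); (44, NULL, 160)

CROSS JOIN pairs every row of `customers` with every row of `orders`: 3 × 2 = 6 rows.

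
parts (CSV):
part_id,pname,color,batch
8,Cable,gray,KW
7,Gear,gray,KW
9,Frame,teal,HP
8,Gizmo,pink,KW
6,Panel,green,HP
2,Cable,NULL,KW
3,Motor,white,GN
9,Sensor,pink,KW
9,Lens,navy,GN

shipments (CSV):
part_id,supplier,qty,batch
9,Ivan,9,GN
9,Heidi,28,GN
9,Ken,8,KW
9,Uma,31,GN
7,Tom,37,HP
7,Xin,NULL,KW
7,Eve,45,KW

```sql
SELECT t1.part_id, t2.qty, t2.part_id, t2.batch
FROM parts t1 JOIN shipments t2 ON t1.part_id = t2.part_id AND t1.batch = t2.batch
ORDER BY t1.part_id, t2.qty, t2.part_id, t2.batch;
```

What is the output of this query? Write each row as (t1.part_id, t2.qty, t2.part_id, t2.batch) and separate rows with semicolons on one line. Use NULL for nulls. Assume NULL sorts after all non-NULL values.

INNER JOIN keeps only pairs where the ON condition holds.
Matching on t1.part_id = t2.part_id AND t1.batch = t2.batch.
- part_id=8, batch=KW: no matching t2 row, dropped.
- part_id=7, batch=KW: 2 matching t2 row(s), so 2 row(s) emitted.
- part_id=9, batch=HP: no matching t2 row, dropped.
- part_id=8, batch=KW: no matching t2 row, dropped.
- part_id=6, batch=HP: no matching t2 row, dropped.
- part_id=2, batch=KW: no matching t2 row, dropped.
- part_id=3, batch=GN: no matching t2 row, dropped.
- part_id=9, batch=KW: 1 matching t2 row(s), so 1 row(s) emitted.
- part_id=9, batch=GN: 3 matching t2 row(s), so 3 row(s) emitted.
After projecting and ordering:
t1.part_id | t2.qty | t2.part_id | t2.batch
7 | 45 | 7 | KW
7 | NULL | 7 | KW
9 | 8 | 9 | KW
9 | 9 | 9 | GN
9 | 28 | 9 | GN
9 | 31 | 9 | GN

(7, 45, 7, KW); (7, NULL, 7, KW); (9, 8, 9, KW); (9, 9, 9, GN); (9, 28, 9, GN); (9, 31, 9, GN)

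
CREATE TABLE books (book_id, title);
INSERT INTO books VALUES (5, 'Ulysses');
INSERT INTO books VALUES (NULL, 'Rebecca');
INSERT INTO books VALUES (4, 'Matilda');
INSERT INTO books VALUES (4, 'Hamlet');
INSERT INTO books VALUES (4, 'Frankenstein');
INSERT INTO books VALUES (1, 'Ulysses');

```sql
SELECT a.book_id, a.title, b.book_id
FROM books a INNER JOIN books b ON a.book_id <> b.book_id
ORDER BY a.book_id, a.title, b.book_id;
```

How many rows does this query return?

14

INNER JOIN keeps only pairs where the ON condition holds.
Matching on a.book_id <> b.book_id. A NULL in a compared column never satisfies the condition.
- book_id=5: 4 matching b row(s), so 4 row(s) emitted.
- book_id=NULL: no matching b row, dropped.
- book_id=4: 2 matching b row(s), so 2 row(s) emitted.
- book_id=4: 2 matching b row(s), so 2 row(s) emitted.
- book_id=4: 2 matching b row(s), so 2 row(s) emitted.
- book_id=1: 4 matching b row(s), so 4 row(s) emitted.
Total: 14 rows.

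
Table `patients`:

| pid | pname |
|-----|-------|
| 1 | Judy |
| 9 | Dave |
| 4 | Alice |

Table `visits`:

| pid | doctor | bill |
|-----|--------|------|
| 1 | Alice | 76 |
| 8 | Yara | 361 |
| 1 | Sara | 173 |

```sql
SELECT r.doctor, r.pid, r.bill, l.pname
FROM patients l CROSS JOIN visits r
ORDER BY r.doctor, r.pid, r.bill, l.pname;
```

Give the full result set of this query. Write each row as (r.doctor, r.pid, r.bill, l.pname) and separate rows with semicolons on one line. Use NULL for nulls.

(Alice, 1, 76, Alice); (Alice, 1, 76, Dave); (Alice, 1, 76, Judy); (Sara, 1, 173, Alice); (Sara, 1, 173, Dave); (Sara, 1, 173, Judy); (Yara, 8, 361, Alice); (Yara, 8, 361, Dave); (Yara, 8, 361, Judy)

CROSS JOIN pairs every row of `patients` with every row of `visits`: 3 × 3 = 9 rows.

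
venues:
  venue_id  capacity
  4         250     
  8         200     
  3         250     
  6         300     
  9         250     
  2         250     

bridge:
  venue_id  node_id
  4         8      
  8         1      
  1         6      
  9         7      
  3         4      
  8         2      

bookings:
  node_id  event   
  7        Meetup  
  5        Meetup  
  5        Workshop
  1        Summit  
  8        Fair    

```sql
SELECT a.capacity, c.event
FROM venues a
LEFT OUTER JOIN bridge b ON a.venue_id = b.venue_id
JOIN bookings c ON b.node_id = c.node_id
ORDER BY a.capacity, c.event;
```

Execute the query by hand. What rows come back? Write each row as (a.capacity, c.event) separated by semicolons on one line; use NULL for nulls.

Evaluate left to right. First `venues a LEFT JOIN bridge b` on venue_id: 7 row(s).
Then INNER JOIN `bookings c` on node_id: keep only rows whose b.node_id appears in c.

(200, Summit); (250, Fair); (250, Meetup)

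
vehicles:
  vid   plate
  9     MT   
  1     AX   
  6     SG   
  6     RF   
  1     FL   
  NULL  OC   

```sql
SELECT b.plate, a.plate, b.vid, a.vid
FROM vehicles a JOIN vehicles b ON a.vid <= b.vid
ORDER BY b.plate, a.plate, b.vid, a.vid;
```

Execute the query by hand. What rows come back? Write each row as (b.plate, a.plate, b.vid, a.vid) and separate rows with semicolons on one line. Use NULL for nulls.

(AX, AX, 1, 1); (AX, FL, 1, 1); (FL, AX, 1, 1); (FL, FL, 1, 1); (MT, AX, 9, 1); (MT, FL, 9, 1); (MT, MT, 9, 9); (MT, RF, 9, 6); (MT, SG, 9, 6); (RF, AX, 6, 1); (RF, FL, 6, 1); (RF, RF, 6, 6); (RF, SG, 6, 6); (SG, AX, 6, 1); (SG, FL, 6, 1); (SG, RF, 6, 6); (SG, SG, 6, 6)

INNER JOIN keeps only pairs where the ON condition holds.
Matching on a.vid <= b.vid. A NULL in a compared column never satisfies the condition.
- a row (vid=9): matches 1 b row(s) → 1 output row(s).
- a row (vid=1): matches 5 b row(s) → 5 output row(s).
- a row (vid=6): matches 3 b row(s) → 3 output row(s).
- a row (vid=6): matches 3 b row(s) → 3 output row(s).
- a row (vid=1): matches 5 b row(s) → 5 output row(s).
- a row (vid=NULL): no match → dropped.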